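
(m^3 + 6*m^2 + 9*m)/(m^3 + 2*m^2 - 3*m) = (m + 3)/(m - 1)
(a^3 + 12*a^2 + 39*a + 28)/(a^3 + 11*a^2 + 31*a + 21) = (a + 4)/(a + 3)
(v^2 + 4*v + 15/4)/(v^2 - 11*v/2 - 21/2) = (v + 5/2)/(v - 7)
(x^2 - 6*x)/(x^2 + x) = (x - 6)/(x + 1)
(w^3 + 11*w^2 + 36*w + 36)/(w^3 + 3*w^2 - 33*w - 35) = (w^3 + 11*w^2 + 36*w + 36)/(w^3 + 3*w^2 - 33*w - 35)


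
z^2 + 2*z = z*(z + 2)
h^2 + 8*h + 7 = (h + 1)*(h + 7)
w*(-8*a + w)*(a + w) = -8*a^2*w - 7*a*w^2 + w^3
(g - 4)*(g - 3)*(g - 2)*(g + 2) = g^4 - 7*g^3 + 8*g^2 + 28*g - 48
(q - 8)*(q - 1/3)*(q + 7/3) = q^3 - 6*q^2 - 151*q/9 + 56/9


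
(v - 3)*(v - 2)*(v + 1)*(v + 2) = v^4 - 2*v^3 - 7*v^2 + 8*v + 12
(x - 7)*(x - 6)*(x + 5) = x^3 - 8*x^2 - 23*x + 210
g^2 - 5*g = g*(g - 5)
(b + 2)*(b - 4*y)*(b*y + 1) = b^3*y - 4*b^2*y^2 + 2*b^2*y + b^2 - 8*b*y^2 - 4*b*y + 2*b - 8*y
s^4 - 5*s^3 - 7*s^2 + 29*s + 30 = (s - 5)*(s - 3)*(s + 1)*(s + 2)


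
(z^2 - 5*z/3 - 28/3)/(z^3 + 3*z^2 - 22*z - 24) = (z + 7/3)/(z^2 + 7*z + 6)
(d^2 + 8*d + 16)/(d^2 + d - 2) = (d^2 + 8*d + 16)/(d^2 + d - 2)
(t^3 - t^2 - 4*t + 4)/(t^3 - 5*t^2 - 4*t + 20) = (t - 1)/(t - 5)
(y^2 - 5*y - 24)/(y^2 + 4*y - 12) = (y^2 - 5*y - 24)/(y^2 + 4*y - 12)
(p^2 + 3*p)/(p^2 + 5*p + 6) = p/(p + 2)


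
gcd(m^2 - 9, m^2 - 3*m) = m - 3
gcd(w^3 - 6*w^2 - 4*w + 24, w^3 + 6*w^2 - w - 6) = 1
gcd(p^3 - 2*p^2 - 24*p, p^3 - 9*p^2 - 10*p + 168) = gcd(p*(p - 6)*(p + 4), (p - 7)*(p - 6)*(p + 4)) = p^2 - 2*p - 24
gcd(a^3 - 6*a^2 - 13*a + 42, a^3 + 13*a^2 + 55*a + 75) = a + 3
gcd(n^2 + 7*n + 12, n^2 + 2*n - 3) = n + 3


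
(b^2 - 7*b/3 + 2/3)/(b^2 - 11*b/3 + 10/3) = (3*b - 1)/(3*b - 5)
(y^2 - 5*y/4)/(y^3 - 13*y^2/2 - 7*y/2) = (5 - 4*y)/(2*(-2*y^2 + 13*y + 7))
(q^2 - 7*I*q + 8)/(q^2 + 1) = (q - 8*I)/(q - I)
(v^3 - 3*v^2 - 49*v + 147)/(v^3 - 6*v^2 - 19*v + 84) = (v + 7)/(v + 4)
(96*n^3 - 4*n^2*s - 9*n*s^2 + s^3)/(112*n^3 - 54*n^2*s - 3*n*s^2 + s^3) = (-12*n^2 - n*s + s^2)/(-14*n^2 + 5*n*s + s^2)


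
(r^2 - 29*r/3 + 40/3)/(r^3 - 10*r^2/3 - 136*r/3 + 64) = (3*r - 5)/(3*r^2 + 14*r - 24)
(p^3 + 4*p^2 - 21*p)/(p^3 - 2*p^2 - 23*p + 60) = p*(p + 7)/(p^2 + p - 20)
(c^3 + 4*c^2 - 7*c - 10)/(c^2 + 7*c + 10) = (c^2 - c - 2)/(c + 2)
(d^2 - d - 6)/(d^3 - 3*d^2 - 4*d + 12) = 1/(d - 2)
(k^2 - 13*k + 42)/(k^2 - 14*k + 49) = (k - 6)/(k - 7)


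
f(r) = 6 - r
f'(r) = -1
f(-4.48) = 10.48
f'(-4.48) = -1.00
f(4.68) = 1.32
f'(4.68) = -1.00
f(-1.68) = 7.68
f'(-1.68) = -1.00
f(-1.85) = 7.85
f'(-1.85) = -1.00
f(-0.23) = 6.23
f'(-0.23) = -1.00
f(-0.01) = 6.01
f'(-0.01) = -1.00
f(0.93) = 5.07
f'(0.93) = -1.00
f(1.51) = 4.49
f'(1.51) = -1.00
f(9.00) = -3.00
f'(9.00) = -1.00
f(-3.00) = 9.00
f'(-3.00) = -1.00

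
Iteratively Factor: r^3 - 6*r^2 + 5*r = (r)*(r^2 - 6*r + 5) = r*(r - 1)*(r - 5)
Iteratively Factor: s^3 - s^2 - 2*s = (s + 1)*(s^2 - 2*s) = (s - 2)*(s + 1)*(s)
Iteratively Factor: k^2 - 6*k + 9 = (k - 3)*(k - 3)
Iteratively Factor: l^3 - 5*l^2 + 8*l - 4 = (l - 2)*(l^2 - 3*l + 2) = (l - 2)*(l - 1)*(l - 2)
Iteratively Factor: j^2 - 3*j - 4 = (j - 4)*(j + 1)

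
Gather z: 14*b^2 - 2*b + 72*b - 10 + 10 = 14*b^2 + 70*b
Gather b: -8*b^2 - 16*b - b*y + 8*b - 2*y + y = -8*b^2 + b*(-y - 8) - y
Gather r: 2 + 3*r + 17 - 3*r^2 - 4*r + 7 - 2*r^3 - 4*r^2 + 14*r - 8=-2*r^3 - 7*r^2 + 13*r + 18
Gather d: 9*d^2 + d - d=9*d^2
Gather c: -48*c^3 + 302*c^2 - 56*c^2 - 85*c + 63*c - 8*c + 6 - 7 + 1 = -48*c^3 + 246*c^2 - 30*c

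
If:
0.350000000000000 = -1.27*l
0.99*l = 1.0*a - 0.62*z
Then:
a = 0.62*z - 0.272834645669291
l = -0.28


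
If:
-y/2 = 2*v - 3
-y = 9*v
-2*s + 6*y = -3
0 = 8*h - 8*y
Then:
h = 54/5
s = 339/10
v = -6/5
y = 54/5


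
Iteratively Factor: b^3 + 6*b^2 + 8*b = (b + 2)*(b^2 + 4*b) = b*(b + 2)*(b + 4)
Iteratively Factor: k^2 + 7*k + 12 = (k + 4)*(k + 3)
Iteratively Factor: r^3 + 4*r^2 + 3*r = (r + 1)*(r^2 + 3*r) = (r + 1)*(r + 3)*(r)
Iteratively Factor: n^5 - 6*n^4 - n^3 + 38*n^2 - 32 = (n - 4)*(n^4 - 2*n^3 - 9*n^2 + 2*n + 8) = (n - 4)*(n - 1)*(n^3 - n^2 - 10*n - 8) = (n - 4)*(n - 1)*(n + 2)*(n^2 - 3*n - 4) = (n - 4)^2*(n - 1)*(n + 2)*(n + 1)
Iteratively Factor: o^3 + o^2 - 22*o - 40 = (o + 4)*(o^2 - 3*o - 10) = (o + 2)*(o + 4)*(o - 5)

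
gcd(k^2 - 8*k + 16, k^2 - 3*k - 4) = k - 4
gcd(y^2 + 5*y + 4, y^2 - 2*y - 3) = y + 1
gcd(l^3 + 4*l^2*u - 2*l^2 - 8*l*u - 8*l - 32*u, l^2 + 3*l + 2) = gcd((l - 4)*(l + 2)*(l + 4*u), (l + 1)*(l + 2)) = l + 2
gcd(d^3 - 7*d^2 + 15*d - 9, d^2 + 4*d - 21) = d - 3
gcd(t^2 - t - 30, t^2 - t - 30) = t^2 - t - 30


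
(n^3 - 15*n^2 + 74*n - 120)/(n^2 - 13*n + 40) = (n^2 - 10*n + 24)/(n - 8)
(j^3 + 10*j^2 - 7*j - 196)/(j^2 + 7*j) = j + 3 - 28/j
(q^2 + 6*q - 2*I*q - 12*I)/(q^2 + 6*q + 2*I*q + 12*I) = (q - 2*I)/(q + 2*I)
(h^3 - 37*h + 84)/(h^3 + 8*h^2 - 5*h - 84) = (h - 4)/(h + 4)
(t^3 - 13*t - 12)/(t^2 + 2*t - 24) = (t^2 + 4*t + 3)/(t + 6)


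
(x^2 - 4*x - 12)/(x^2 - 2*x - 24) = (x + 2)/(x + 4)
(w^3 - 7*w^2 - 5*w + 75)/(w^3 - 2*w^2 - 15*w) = (w - 5)/w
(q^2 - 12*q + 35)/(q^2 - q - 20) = (q - 7)/(q + 4)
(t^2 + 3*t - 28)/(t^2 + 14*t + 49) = (t - 4)/(t + 7)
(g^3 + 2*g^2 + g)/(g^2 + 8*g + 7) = g*(g + 1)/(g + 7)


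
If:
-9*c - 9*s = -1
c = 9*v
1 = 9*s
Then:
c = 0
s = 1/9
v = 0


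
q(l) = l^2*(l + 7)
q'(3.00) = 69.00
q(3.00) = 90.00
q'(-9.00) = 117.00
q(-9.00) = -162.00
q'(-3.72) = -10.56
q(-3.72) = 45.39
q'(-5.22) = 8.67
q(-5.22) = 48.50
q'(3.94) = 101.73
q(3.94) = 169.83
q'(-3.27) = -13.70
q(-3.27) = 39.88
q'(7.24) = 258.61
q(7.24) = 746.43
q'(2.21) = 45.59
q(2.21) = 44.98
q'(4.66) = 130.39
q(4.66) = 253.20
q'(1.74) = 33.44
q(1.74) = 26.46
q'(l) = l^2 + 2*l*(l + 7)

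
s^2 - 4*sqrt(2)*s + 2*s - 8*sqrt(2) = (s + 2)*(s - 4*sqrt(2))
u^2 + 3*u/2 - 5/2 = (u - 1)*(u + 5/2)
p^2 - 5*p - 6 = (p - 6)*(p + 1)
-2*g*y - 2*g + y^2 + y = (-2*g + y)*(y + 1)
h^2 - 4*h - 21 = (h - 7)*(h + 3)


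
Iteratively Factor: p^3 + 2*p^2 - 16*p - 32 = (p + 4)*(p^2 - 2*p - 8) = (p - 4)*(p + 4)*(p + 2)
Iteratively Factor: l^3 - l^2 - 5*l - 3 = (l + 1)*(l^2 - 2*l - 3) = (l + 1)^2*(l - 3)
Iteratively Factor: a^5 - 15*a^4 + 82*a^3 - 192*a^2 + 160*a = (a)*(a^4 - 15*a^3 + 82*a^2 - 192*a + 160) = a*(a - 4)*(a^3 - 11*a^2 + 38*a - 40) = a*(a - 5)*(a - 4)*(a^2 - 6*a + 8) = a*(a - 5)*(a - 4)*(a - 2)*(a - 4)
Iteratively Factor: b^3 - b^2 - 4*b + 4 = (b - 2)*(b^2 + b - 2) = (b - 2)*(b - 1)*(b + 2)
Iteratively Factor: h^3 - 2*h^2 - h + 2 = (h - 1)*(h^2 - h - 2) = (h - 1)*(h + 1)*(h - 2)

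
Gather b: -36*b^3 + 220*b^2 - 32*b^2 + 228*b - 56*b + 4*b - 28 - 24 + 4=-36*b^3 + 188*b^2 + 176*b - 48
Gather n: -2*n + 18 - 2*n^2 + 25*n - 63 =-2*n^2 + 23*n - 45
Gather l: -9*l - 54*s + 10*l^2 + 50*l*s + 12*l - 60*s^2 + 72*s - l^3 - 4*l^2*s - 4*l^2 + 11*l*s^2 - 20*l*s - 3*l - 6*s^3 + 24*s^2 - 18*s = -l^3 + l^2*(6 - 4*s) + l*(11*s^2 + 30*s) - 6*s^3 - 36*s^2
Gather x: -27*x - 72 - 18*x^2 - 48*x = -18*x^2 - 75*x - 72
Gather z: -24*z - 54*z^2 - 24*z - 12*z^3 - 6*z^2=-12*z^3 - 60*z^2 - 48*z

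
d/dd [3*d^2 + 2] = 6*d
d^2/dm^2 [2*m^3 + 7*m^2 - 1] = 12*m + 14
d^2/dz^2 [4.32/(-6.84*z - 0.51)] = -404.227584/(6.84*z + 0.51)^3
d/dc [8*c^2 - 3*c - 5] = 16*c - 3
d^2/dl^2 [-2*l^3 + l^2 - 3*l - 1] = 2 - 12*l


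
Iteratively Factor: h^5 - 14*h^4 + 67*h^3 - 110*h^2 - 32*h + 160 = (h - 4)*(h^4 - 10*h^3 + 27*h^2 - 2*h - 40) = (h - 4)*(h + 1)*(h^3 - 11*h^2 + 38*h - 40) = (h - 4)^2*(h + 1)*(h^2 - 7*h + 10) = (h - 4)^2*(h - 2)*(h + 1)*(h - 5)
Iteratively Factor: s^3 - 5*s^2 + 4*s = (s - 1)*(s^2 - 4*s) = s*(s - 1)*(s - 4)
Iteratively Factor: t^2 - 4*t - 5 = (t - 5)*(t + 1)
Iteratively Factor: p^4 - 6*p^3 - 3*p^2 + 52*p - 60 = (p - 2)*(p^3 - 4*p^2 - 11*p + 30) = (p - 2)^2*(p^2 - 2*p - 15) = (p - 2)^2*(p + 3)*(p - 5)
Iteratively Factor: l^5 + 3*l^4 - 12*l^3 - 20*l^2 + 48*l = (l - 2)*(l^4 + 5*l^3 - 2*l^2 - 24*l) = (l - 2)*(l + 3)*(l^3 + 2*l^2 - 8*l) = (l - 2)^2*(l + 3)*(l^2 + 4*l) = l*(l - 2)^2*(l + 3)*(l + 4)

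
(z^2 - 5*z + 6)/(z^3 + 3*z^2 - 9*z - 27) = (z - 2)/(z^2 + 6*z + 9)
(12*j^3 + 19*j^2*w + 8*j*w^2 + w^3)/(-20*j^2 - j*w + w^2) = (3*j^2 + 4*j*w + w^2)/(-5*j + w)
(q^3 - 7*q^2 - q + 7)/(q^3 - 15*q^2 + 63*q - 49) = (q + 1)/(q - 7)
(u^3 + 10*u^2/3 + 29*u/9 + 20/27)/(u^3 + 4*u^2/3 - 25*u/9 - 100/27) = (3*u + 1)/(3*u - 5)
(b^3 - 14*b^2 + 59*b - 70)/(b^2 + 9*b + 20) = (b^3 - 14*b^2 + 59*b - 70)/(b^2 + 9*b + 20)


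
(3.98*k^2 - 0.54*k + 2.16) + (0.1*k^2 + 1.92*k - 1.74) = 4.08*k^2 + 1.38*k + 0.42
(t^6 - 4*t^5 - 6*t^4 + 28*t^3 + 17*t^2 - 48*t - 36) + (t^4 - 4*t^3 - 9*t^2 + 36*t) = t^6 - 4*t^5 - 5*t^4 + 24*t^3 + 8*t^2 - 12*t - 36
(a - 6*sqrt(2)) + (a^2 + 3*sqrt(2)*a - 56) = a^2 + a + 3*sqrt(2)*a - 56 - 6*sqrt(2)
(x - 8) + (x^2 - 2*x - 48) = x^2 - x - 56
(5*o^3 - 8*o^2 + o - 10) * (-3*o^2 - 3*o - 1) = -15*o^5 + 9*o^4 + 16*o^3 + 35*o^2 + 29*o + 10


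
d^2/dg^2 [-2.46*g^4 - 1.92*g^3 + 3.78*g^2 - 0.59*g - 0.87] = -29.52*g^2 - 11.52*g + 7.56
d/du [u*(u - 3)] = 2*u - 3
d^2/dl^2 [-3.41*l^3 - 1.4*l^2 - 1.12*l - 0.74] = -20.46*l - 2.8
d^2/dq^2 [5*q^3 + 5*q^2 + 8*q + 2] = 30*q + 10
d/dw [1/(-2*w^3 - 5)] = 6*w^2/(2*w^3 + 5)^2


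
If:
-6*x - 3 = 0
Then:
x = -1/2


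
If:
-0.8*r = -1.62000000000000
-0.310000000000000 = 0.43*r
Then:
No Solution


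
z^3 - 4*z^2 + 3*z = z*(z - 3)*(z - 1)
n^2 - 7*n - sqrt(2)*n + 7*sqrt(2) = (n - 7)*(n - sqrt(2))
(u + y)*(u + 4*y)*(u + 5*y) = u^3 + 10*u^2*y + 29*u*y^2 + 20*y^3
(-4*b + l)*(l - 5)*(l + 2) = -4*b*l^2 + 12*b*l + 40*b + l^3 - 3*l^2 - 10*l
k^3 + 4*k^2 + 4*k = k*(k + 2)^2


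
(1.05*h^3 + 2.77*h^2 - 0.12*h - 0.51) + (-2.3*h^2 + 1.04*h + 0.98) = 1.05*h^3 + 0.47*h^2 + 0.92*h + 0.47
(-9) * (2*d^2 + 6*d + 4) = -18*d^2 - 54*d - 36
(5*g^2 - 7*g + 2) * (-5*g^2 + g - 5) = -25*g^4 + 40*g^3 - 42*g^2 + 37*g - 10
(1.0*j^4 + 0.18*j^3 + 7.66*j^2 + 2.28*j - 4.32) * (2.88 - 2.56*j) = -2.56*j^5 + 2.4192*j^4 - 19.0912*j^3 + 16.224*j^2 + 17.6256*j - 12.4416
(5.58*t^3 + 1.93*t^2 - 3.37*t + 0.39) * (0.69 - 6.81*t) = -37.9998*t^4 - 9.2931*t^3 + 24.2814*t^2 - 4.9812*t + 0.2691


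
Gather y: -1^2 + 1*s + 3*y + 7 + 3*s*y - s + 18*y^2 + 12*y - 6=18*y^2 + y*(3*s + 15)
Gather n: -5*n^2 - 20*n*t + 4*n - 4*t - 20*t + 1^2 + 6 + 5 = -5*n^2 + n*(4 - 20*t) - 24*t + 12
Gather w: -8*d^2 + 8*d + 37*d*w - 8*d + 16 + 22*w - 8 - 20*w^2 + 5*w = -8*d^2 - 20*w^2 + w*(37*d + 27) + 8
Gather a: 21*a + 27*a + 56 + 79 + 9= 48*a + 144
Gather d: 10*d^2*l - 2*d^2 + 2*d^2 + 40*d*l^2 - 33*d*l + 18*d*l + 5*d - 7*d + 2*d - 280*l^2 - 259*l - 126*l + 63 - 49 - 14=10*d^2*l + d*(40*l^2 - 15*l) - 280*l^2 - 385*l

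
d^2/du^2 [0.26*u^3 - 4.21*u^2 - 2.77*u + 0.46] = 1.56*u - 8.42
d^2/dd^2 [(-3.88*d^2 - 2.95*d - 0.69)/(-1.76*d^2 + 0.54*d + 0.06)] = (1.4210854715202e-14*d^4 + 25.650944*d^3 + 15.282432*d^2 - 2.065536*d + 0.384912)/(5.451776*d^6 - 5.018112*d^5 + 0.98208*d^4 + 0.18468*d^3 - 0.03348*d^2 - 0.005832*d - 0.000216)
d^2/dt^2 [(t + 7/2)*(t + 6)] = 2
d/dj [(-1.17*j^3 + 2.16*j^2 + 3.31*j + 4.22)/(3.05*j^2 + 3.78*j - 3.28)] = (-3.5685*j^4 - 8.8452*j^3 + 9.5821*j^2 - 39.9116*j - 26.8084)/(9.3025*j^4 + 23.058*j^3 - 5.7196*j^2 - 24.7968*j + 10.7584)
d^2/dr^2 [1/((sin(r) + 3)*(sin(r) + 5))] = 2*(-2*sin(r)^4 - 12*sin(r)^3 + sin(r)^2 + 84*sin(r) + 49)/((sin(r) + 3)^3*(sin(r) + 5)^3)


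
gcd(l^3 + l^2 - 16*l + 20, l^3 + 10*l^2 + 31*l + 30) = l + 5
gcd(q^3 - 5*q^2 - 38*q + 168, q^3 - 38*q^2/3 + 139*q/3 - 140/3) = q^2 - 11*q + 28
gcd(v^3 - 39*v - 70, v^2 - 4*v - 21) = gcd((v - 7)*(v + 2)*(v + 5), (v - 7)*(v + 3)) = v - 7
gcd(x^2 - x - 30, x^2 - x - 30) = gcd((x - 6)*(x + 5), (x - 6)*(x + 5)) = x^2 - x - 30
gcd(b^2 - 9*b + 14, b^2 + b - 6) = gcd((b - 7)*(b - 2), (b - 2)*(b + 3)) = b - 2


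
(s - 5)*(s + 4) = s^2 - s - 20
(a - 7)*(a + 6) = a^2 - a - 42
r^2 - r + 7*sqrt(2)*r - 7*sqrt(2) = (r - 1)*(r + 7*sqrt(2))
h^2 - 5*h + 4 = (h - 4)*(h - 1)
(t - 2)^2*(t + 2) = t^3 - 2*t^2 - 4*t + 8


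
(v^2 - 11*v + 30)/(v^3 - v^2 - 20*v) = (v - 6)/(v*(v + 4))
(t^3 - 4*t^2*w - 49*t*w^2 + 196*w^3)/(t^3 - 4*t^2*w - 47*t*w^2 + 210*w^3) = (t^2 - 11*t*w + 28*w^2)/(t^2 - 11*t*w + 30*w^2)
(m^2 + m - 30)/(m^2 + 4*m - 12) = (m - 5)/(m - 2)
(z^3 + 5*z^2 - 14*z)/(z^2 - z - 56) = z*(z - 2)/(z - 8)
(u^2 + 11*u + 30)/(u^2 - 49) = (u^2 + 11*u + 30)/(u^2 - 49)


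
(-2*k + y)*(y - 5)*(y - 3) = -2*k*y^2 + 16*k*y - 30*k + y^3 - 8*y^2 + 15*y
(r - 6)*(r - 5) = r^2 - 11*r + 30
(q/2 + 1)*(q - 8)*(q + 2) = q^3/2 - 2*q^2 - 14*q - 16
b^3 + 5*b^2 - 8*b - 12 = (b - 2)*(b + 1)*(b + 6)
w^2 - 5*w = w*(w - 5)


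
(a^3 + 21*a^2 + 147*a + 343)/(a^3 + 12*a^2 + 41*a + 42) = (a^2 + 14*a + 49)/(a^2 + 5*a + 6)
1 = 1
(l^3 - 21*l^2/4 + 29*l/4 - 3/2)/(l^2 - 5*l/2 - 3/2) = (4*l^2 - 9*l + 2)/(2*(2*l + 1))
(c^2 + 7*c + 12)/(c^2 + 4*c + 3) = (c + 4)/(c + 1)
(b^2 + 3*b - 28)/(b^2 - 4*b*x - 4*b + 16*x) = (-b - 7)/(-b + 4*x)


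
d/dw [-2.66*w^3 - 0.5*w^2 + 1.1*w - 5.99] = -7.98*w^2 - 1.0*w + 1.1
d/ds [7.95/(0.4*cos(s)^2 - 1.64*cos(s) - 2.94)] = (6.36*cos(s) - 13.038)*sin(s)/(-0.4*cos(s)^2 + 1.64*cos(s) + 2.94)^2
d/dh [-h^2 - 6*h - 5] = -2*h - 6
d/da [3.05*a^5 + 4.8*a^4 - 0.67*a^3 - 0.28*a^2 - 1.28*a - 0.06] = 15.25*a^4 + 19.2*a^3 - 2.01*a^2 - 0.56*a - 1.28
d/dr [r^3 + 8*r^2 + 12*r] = 3*r^2 + 16*r + 12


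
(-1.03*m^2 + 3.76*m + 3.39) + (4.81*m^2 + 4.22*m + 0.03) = 3.78*m^2 + 7.98*m + 3.42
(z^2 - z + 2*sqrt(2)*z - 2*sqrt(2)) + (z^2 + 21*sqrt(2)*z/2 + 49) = 2*z^2 - z + 25*sqrt(2)*z/2 - 2*sqrt(2) + 49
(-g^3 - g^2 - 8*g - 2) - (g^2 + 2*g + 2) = -g^3 - 2*g^2 - 10*g - 4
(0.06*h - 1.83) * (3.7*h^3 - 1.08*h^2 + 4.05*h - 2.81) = 0.222*h^4 - 6.8358*h^3 + 2.2194*h^2 - 7.5801*h + 5.1423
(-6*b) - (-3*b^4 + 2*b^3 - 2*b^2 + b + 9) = 3*b^4 - 2*b^3 + 2*b^2 - 7*b - 9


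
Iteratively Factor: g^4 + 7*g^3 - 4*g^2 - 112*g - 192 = (g + 4)*(g^3 + 3*g^2 - 16*g - 48) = (g - 4)*(g + 4)*(g^2 + 7*g + 12) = (g - 4)*(g + 4)^2*(g + 3)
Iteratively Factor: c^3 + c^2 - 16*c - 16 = (c - 4)*(c^2 + 5*c + 4) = (c - 4)*(c + 4)*(c + 1)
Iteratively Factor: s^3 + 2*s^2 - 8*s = (s - 2)*(s^2 + 4*s) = s*(s - 2)*(s + 4)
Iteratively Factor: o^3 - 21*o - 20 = (o + 1)*(o^2 - o - 20) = (o + 1)*(o + 4)*(o - 5)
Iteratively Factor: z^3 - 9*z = (z)*(z^2 - 9) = z*(z - 3)*(z + 3)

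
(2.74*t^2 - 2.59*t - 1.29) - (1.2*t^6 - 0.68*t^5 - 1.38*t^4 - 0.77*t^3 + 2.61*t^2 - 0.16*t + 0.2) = -1.2*t^6 + 0.68*t^5 + 1.38*t^4 + 0.77*t^3 + 0.13*t^2 - 2.43*t - 1.49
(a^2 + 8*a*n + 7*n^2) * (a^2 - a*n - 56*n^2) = a^4 + 7*a^3*n - 57*a^2*n^2 - 455*a*n^3 - 392*n^4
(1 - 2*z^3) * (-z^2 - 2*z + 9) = 2*z^5 + 4*z^4 - 18*z^3 - z^2 - 2*z + 9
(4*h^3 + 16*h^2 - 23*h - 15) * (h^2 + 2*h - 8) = 4*h^5 + 24*h^4 - 23*h^3 - 189*h^2 + 154*h + 120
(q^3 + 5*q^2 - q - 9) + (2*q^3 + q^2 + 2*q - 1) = 3*q^3 + 6*q^2 + q - 10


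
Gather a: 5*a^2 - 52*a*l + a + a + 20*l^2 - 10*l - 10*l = 5*a^2 + a*(2 - 52*l) + 20*l^2 - 20*l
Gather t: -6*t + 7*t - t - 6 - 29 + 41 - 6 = 0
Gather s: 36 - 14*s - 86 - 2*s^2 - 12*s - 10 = -2*s^2 - 26*s - 60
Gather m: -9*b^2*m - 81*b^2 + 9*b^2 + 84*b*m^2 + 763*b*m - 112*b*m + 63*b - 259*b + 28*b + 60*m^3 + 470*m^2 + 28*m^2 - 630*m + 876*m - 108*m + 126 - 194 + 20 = -72*b^2 - 168*b + 60*m^3 + m^2*(84*b + 498) + m*(-9*b^2 + 651*b + 138) - 48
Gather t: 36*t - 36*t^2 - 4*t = -36*t^2 + 32*t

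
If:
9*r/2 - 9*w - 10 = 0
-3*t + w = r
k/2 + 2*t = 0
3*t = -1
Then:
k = 4/3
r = -2/9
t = -1/3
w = -11/9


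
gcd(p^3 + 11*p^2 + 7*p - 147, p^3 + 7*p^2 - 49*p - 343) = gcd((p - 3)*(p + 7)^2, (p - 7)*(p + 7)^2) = p^2 + 14*p + 49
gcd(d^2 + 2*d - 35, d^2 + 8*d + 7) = d + 7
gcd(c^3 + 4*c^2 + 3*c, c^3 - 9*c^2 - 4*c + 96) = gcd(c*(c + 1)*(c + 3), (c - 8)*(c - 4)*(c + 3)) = c + 3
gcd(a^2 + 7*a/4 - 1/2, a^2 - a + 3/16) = a - 1/4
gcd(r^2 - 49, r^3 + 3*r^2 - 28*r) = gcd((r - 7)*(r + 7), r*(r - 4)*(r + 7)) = r + 7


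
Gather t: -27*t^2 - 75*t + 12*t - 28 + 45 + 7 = -27*t^2 - 63*t + 24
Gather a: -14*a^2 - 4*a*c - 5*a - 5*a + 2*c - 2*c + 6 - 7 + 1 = -14*a^2 + a*(-4*c - 10)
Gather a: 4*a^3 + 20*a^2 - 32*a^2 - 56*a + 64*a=4*a^3 - 12*a^2 + 8*a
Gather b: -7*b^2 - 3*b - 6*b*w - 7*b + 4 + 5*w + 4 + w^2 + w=-7*b^2 + b*(-6*w - 10) + w^2 + 6*w + 8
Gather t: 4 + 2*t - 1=2*t + 3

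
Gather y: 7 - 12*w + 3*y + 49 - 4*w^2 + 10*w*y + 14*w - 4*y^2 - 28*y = -4*w^2 + 2*w - 4*y^2 + y*(10*w - 25) + 56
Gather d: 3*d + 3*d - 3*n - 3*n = 6*d - 6*n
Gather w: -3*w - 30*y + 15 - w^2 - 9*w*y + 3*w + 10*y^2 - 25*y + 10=-w^2 - 9*w*y + 10*y^2 - 55*y + 25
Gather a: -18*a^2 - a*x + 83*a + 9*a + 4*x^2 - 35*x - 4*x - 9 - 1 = -18*a^2 + a*(92 - x) + 4*x^2 - 39*x - 10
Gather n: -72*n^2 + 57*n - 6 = -72*n^2 + 57*n - 6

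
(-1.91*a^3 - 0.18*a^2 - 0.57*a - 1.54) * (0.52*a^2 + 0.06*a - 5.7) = -0.9932*a^5 - 0.2082*a^4 + 10.5798*a^3 + 0.191*a^2 + 3.1566*a + 8.778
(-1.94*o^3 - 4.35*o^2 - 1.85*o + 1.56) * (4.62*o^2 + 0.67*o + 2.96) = -8.9628*o^5 - 21.3968*o^4 - 17.2039*o^3 - 6.9083*o^2 - 4.4308*o + 4.6176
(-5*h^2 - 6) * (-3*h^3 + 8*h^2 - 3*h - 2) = 15*h^5 - 40*h^4 + 33*h^3 - 38*h^2 + 18*h + 12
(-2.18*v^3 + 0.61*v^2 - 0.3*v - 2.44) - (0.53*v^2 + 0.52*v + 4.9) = -2.18*v^3 + 0.08*v^2 - 0.82*v - 7.34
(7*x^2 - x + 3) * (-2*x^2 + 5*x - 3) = -14*x^4 + 37*x^3 - 32*x^2 + 18*x - 9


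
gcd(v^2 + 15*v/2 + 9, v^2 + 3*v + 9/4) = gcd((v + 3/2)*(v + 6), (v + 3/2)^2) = v + 3/2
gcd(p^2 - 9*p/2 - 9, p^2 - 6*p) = p - 6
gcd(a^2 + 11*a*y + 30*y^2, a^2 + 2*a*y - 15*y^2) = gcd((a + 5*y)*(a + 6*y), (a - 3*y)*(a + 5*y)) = a + 5*y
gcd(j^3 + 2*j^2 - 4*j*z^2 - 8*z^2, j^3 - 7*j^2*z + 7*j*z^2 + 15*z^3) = 1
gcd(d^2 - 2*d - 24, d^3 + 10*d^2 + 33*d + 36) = d + 4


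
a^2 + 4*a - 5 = (a - 1)*(a + 5)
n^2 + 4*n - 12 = (n - 2)*(n + 6)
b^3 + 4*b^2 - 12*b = b*(b - 2)*(b + 6)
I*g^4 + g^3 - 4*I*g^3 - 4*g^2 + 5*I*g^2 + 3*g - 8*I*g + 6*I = (g - 3)*(g - 2*I)*(g + I)*(I*g - I)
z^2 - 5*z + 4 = (z - 4)*(z - 1)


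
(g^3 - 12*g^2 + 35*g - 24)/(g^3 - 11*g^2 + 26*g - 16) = (g - 3)/(g - 2)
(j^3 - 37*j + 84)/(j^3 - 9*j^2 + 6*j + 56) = (j^2 + 4*j - 21)/(j^2 - 5*j - 14)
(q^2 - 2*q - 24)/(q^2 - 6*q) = (q + 4)/q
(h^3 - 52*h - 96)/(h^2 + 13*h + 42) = (h^2 - 6*h - 16)/(h + 7)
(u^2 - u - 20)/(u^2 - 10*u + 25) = (u + 4)/(u - 5)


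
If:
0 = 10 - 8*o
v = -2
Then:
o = 5/4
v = -2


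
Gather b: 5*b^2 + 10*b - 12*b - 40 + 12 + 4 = 5*b^2 - 2*b - 24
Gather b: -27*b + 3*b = -24*b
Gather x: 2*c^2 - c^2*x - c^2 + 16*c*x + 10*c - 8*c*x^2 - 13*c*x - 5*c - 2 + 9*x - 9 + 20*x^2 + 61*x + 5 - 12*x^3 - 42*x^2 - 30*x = c^2 + 5*c - 12*x^3 + x^2*(-8*c - 22) + x*(-c^2 + 3*c + 40) - 6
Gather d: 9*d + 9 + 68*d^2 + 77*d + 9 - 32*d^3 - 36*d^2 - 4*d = -32*d^3 + 32*d^2 + 82*d + 18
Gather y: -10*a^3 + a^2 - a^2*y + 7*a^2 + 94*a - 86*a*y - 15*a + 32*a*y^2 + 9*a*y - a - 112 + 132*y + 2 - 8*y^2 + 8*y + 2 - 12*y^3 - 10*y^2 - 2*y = -10*a^3 + 8*a^2 + 78*a - 12*y^3 + y^2*(32*a - 18) + y*(-a^2 - 77*a + 138) - 108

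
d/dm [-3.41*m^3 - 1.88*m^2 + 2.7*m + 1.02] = -10.23*m^2 - 3.76*m + 2.7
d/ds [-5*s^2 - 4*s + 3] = -10*s - 4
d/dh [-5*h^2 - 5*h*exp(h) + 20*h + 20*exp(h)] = -5*h*exp(h) - 10*h + 15*exp(h) + 20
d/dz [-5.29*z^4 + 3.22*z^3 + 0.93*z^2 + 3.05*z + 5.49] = -21.16*z^3 + 9.66*z^2 + 1.86*z + 3.05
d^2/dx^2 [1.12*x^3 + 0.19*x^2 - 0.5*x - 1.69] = 6.72*x + 0.38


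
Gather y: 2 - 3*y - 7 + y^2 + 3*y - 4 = y^2 - 9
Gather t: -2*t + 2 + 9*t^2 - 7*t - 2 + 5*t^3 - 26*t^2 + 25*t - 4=5*t^3 - 17*t^2 + 16*t - 4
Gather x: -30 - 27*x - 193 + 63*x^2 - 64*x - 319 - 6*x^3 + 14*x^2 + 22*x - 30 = -6*x^3 + 77*x^2 - 69*x - 572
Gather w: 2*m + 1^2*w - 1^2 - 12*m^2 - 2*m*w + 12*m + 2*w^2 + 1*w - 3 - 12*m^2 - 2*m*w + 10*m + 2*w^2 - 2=-24*m^2 + 24*m + 4*w^2 + w*(2 - 4*m) - 6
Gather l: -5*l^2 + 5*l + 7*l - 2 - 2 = -5*l^2 + 12*l - 4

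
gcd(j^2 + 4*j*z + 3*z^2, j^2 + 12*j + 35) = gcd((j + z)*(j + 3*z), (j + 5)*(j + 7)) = 1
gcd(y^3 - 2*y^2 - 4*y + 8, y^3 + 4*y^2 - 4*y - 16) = y^2 - 4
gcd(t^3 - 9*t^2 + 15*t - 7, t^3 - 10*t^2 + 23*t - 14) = t^2 - 8*t + 7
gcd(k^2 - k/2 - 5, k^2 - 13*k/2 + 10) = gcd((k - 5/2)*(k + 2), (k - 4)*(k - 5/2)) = k - 5/2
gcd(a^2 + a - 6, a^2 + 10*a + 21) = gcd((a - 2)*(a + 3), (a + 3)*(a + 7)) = a + 3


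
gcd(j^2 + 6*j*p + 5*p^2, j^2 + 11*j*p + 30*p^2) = j + 5*p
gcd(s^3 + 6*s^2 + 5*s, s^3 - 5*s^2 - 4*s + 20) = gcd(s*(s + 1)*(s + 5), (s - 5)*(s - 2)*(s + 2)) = 1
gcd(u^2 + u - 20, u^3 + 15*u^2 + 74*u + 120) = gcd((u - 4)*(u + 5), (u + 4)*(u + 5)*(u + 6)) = u + 5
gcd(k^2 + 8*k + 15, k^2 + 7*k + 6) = 1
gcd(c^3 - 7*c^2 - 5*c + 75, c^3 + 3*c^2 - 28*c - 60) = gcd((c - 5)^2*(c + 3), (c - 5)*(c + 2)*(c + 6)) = c - 5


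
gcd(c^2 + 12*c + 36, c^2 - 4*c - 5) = 1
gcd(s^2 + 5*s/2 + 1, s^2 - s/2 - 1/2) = s + 1/2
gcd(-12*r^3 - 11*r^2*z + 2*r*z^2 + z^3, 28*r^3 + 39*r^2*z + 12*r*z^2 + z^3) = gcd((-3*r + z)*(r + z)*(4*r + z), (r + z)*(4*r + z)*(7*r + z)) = 4*r^2 + 5*r*z + z^2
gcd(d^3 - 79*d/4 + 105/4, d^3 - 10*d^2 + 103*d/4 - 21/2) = d - 7/2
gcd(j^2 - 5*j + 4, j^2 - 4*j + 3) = j - 1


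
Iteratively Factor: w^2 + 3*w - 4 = (w + 4)*(w - 1)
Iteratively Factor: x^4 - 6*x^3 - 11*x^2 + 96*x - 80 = (x - 1)*(x^3 - 5*x^2 - 16*x + 80) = (x - 1)*(x + 4)*(x^2 - 9*x + 20) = (x - 5)*(x - 1)*(x + 4)*(x - 4)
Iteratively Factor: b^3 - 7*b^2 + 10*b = (b - 2)*(b^2 - 5*b) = (b - 5)*(b - 2)*(b)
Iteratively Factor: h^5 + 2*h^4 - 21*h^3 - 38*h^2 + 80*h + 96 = (h + 1)*(h^4 + h^3 - 22*h^2 - 16*h + 96) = (h + 1)*(h + 4)*(h^3 - 3*h^2 - 10*h + 24) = (h + 1)*(h + 3)*(h + 4)*(h^2 - 6*h + 8) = (h - 4)*(h + 1)*(h + 3)*(h + 4)*(h - 2)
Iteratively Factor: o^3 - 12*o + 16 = (o - 2)*(o^2 + 2*o - 8) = (o - 2)^2*(o + 4)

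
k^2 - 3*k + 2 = (k - 2)*(k - 1)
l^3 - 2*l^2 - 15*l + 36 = (l - 3)^2*(l + 4)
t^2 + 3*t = t*(t + 3)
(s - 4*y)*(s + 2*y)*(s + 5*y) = s^3 + 3*s^2*y - 18*s*y^2 - 40*y^3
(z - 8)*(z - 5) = z^2 - 13*z + 40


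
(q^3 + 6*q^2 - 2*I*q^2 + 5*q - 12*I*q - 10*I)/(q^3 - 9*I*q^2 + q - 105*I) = (q^3 + 2*q^2*(3 - I) + q*(5 - 12*I) - 10*I)/(q^3 - 9*I*q^2 + q - 105*I)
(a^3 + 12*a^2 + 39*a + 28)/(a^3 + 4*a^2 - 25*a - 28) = (a + 4)/(a - 4)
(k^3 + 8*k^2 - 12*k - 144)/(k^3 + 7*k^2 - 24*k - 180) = (k - 4)/(k - 5)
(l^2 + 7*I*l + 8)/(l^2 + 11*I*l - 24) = (l - I)/(l + 3*I)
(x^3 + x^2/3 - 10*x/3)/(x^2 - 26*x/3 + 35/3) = x*(x + 2)/(x - 7)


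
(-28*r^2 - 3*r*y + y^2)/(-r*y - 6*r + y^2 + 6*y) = (28*r^2 + 3*r*y - y^2)/(r*y + 6*r - y^2 - 6*y)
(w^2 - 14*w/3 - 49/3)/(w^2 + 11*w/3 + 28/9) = 3*(w - 7)/(3*w + 4)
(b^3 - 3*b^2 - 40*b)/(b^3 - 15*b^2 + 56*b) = (b + 5)/(b - 7)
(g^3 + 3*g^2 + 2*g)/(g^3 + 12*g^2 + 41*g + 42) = g*(g + 1)/(g^2 + 10*g + 21)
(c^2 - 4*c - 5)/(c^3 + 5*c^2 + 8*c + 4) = (c - 5)/(c^2 + 4*c + 4)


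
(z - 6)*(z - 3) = z^2 - 9*z + 18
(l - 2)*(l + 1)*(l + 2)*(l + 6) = l^4 + 7*l^3 + 2*l^2 - 28*l - 24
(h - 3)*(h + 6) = h^2 + 3*h - 18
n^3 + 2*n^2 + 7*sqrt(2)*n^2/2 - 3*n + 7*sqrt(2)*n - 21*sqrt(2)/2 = (n - 1)*(n + 3)*(n + 7*sqrt(2)/2)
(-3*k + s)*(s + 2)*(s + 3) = -3*k*s^2 - 15*k*s - 18*k + s^3 + 5*s^2 + 6*s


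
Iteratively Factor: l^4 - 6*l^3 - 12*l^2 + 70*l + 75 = (l - 5)*(l^3 - l^2 - 17*l - 15) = (l - 5)*(l + 1)*(l^2 - 2*l - 15) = (l - 5)^2*(l + 1)*(l + 3)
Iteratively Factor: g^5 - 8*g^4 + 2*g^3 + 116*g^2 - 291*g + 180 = (g - 3)*(g^4 - 5*g^3 - 13*g^2 + 77*g - 60) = (g - 5)*(g - 3)*(g^3 - 13*g + 12) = (g - 5)*(g - 3)^2*(g^2 + 3*g - 4) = (g - 5)*(g - 3)^2*(g - 1)*(g + 4)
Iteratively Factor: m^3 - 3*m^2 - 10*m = (m)*(m^2 - 3*m - 10) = m*(m + 2)*(m - 5)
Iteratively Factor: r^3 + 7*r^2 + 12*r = (r + 3)*(r^2 + 4*r) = r*(r + 3)*(r + 4)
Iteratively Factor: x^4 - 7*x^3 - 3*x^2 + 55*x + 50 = (x + 2)*(x^3 - 9*x^2 + 15*x + 25) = (x - 5)*(x + 2)*(x^2 - 4*x - 5) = (x - 5)*(x + 1)*(x + 2)*(x - 5)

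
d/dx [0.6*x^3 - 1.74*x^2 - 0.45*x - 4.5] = 1.8*x^2 - 3.48*x - 0.45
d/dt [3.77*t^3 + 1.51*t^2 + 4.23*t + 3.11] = 11.31*t^2 + 3.02*t + 4.23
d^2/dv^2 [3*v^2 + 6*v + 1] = 6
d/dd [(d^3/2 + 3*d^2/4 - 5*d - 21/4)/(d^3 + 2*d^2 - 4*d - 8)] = (d^3 + 22*d^2 - d + 38)/(4*(d^5 + 2*d^4 - 8*d^3 - 16*d^2 + 16*d + 32))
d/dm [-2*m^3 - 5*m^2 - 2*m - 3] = -6*m^2 - 10*m - 2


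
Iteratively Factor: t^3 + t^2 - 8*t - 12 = (t + 2)*(t^2 - t - 6) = (t - 3)*(t + 2)*(t + 2)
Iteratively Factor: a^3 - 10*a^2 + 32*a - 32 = (a - 4)*(a^2 - 6*a + 8) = (a - 4)^2*(a - 2)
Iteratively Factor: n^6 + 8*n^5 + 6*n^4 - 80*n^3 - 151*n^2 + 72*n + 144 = (n - 1)*(n^5 + 9*n^4 + 15*n^3 - 65*n^2 - 216*n - 144) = (n - 1)*(n + 4)*(n^4 + 5*n^3 - 5*n^2 - 45*n - 36) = (n - 1)*(n + 3)*(n + 4)*(n^3 + 2*n^2 - 11*n - 12) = (n - 1)*(n + 1)*(n + 3)*(n + 4)*(n^2 + n - 12) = (n - 1)*(n + 1)*(n + 3)*(n + 4)^2*(n - 3)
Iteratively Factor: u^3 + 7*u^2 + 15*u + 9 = (u + 3)*(u^2 + 4*u + 3) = (u + 3)^2*(u + 1)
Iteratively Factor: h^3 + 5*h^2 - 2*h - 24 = (h - 2)*(h^2 + 7*h + 12) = (h - 2)*(h + 4)*(h + 3)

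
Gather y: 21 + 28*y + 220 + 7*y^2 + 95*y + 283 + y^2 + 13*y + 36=8*y^2 + 136*y + 560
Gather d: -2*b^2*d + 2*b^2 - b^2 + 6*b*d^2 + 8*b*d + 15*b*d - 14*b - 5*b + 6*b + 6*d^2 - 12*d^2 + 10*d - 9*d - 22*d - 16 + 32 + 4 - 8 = b^2 - 13*b + d^2*(6*b - 6) + d*(-2*b^2 + 23*b - 21) + 12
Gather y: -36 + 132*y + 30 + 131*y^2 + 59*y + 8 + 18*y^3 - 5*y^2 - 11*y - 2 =18*y^3 + 126*y^2 + 180*y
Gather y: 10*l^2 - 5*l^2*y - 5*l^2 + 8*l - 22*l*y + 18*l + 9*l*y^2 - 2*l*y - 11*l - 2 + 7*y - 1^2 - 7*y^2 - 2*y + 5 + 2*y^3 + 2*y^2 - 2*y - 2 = 5*l^2 + 15*l + 2*y^3 + y^2*(9*l - 5) + y*(-5*l^2 - 24*l + 3)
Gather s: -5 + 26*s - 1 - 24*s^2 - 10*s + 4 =-24*s^2 + 16*s - 2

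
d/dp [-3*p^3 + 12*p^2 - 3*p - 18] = -9*p^2 + 24*p - 3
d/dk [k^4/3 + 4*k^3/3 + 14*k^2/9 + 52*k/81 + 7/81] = 4*k^3/3 + 4*k^2 + 28*k/9 + 52/81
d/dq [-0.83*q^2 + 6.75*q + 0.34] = 6.75 - 1.66*q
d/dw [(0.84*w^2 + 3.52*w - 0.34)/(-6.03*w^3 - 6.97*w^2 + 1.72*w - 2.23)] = (5.0652*w^4 + 42.4512*w^3 + 19.8286*w^2 - 8.486*w - 7.2648)/(36.3609*w^6 + 84.0582*w^5 + 27.8377*w^4 + 2.91700000000001*w^3 + 34.0446*w^2 - 7.6712*w + 4.9729)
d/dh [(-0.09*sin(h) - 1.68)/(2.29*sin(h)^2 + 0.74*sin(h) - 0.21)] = (0.2061*sin(h)^2 + 7.6944*sin(h) + 1.2621)*cos(h)/(5.2441*sin(h)^4 + 3.3892*sin(h)^3 - 0.4142*sin(h)^2 - 0.3108*sin(h) + 0.0441)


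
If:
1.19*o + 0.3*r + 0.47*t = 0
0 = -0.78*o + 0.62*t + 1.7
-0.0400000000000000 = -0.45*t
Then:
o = 2.25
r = -9.06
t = 0.09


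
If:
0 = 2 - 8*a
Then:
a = 1/4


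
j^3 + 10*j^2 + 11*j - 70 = (j - 2)*(j + 5)*(j + 7)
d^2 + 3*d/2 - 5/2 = (d - 1)*(d + 5/2)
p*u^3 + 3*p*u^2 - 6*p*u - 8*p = (u - 2)*(u + 4)*(p*u + p)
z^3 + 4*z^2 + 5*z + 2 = (z + 1)^2*(z + 2)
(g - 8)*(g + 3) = g^2 - 5*g - 24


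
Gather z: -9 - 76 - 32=-117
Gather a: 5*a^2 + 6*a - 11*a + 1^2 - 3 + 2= 5*a^2 - 5*a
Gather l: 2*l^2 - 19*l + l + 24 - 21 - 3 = 2*l^2 - 18*l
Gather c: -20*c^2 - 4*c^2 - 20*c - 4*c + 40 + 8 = -24*c^2 - 24*c + 48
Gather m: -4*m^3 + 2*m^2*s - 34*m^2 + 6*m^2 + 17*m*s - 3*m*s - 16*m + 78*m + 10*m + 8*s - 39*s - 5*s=-4*m^3 + m^2*(2*s - 28) + m*(14*s + 72) - 36*s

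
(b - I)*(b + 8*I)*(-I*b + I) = -I*b^3 + 7*b^2 + I*b^2 - 7*b - 8*I*b + 8*I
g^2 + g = g*(g + 1)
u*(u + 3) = u^2 + 3*u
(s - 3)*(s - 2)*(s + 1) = s^3 - 4*s^2 + s + 6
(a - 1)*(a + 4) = a^2 + 3*a - 4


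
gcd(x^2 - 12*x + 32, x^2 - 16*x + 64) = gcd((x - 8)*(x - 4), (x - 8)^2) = x - 8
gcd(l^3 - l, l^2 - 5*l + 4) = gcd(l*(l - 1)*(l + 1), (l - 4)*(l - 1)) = l - 1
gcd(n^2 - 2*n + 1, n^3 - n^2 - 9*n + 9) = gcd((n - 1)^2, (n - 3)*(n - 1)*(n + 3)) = n - 1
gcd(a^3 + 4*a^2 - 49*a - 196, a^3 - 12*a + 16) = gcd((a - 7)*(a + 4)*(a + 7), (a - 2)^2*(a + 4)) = a + 4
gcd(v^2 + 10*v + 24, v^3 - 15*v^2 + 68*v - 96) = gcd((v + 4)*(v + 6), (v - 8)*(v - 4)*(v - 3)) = 1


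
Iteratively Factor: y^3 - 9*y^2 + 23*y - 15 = (y - 3)*(y^2 - 6*y + 5) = (y - 3)*(y - 1)*(y - 5)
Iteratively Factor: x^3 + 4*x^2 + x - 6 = (x + 2)*(x^2 + 2*x - 3) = (x - 1)*(x + 2)*(x + 3)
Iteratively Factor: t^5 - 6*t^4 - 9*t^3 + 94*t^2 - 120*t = (t - 5)*(t^4 - t^3 - 14*t^2 + 24*t) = t*(t - 5)*(t^3 - t^2 - 14*t + 24) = t*(t - 5)*(t - 2)*(t^2 + t - 12) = t*(t - 5)*(t - 2)*(t + 4)*(t - 3)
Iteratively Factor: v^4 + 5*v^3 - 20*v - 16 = (v + 1)*(v^3 + 4*v^2 - 4*v - 16) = (v - 2)*(v + 1)*(v^2 + 6*v + 8) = (v - 2)*(v + 1)*(v + 4)*(v + 2)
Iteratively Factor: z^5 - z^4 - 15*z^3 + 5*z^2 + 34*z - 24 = (z + 3)*(z^4 - 4*z^3 - 3*z^2 + 14*z - 8) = (z - 4)*(z + 3)*(z^3 - 3*z + 2) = (z - 4)*(z - 1)*(z + 3)*(z^2 + z - 2) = (z - 4)*(z - 1)*(z + 2)*(z + 3)*(z - 1)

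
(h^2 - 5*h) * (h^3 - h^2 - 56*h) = h^5 - 6*h^4 - 51*h^3 + 280*h^2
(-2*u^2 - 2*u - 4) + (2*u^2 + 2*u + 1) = -3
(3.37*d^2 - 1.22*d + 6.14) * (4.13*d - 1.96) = 13.9181*d^3 - 11.6438*d^2 + 27.7494*d - 12.0344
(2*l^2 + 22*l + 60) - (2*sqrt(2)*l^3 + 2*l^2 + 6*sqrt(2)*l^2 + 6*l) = -2*sqrt(2)*l^3 - 6*sqrt(2)*l^2 + 16*l + 60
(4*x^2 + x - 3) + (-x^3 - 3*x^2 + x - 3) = -x^3 + x^2 + 2*x - 6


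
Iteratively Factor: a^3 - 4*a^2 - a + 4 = (a - 1)*(a^2 - 3*a - 4) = (a - 1)*(a + 1)*(a - 4)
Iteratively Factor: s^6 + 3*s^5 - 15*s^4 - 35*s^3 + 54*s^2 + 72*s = (s - 3)*(s^5 + 6*s^4 + 3*s^3 - 26*s^2 - 24*s) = s*(s - 3)*(s^4 + 6*s^3 + 3*s^2 - 26*s - 24) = s*(s - 3)*(s + 4)*(s^3 + 2*s^2 - 5*s - 6) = s*(s - 3)*(s + 1)*(s + 4)*(s^2 + s - 6) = s*(s - 3)*(s - 2)*(s + 1)*(s + 4)*(s + 3)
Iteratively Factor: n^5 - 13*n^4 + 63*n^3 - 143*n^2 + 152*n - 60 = (n - 1)*(n^4 - 12*n^3 + 51*n^2 - 92*n + 60) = (n - 3)*(n - 1)*(n^3 - 9*n^2 + 24*n - 20) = (n - 3)*(n - 2)*(n - 1)*(n^2 - 7*n + 10) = (n - 3)*(n - 2)^2*(n - 1)*(n - 5)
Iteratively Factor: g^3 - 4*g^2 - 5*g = (g - 5)*(g^2 + g) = g*(g - 5)*(g + 1)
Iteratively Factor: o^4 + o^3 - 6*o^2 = (o)*(o^3 + o^2 - 6*o) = o*(o + 3)*(o^2 - 2*o) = o^2*(o + 3)*(o - 2)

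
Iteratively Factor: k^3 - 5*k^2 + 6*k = (k)*(k^2 - 5*k + 6) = k*(k - 2)*(k - 3)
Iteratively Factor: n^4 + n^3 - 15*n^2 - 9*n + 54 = (n - 3)*(n^3 + 4*n^2 - 3*n - 18) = (n - 3)*(n - 2)*(n^2 + 6*n + 9) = (n - 3)*(n - 2)*(n + 3)*(n + 3)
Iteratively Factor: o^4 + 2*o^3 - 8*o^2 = (o - 2)*(o^3 + 4*o^2) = o*(o - 2)*(o^2 + 4*o) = o*(o - 2)*(o + 4)*(o)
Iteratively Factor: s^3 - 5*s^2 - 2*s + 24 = (s - 4)*(s^2 - s - 6) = (s - 4)*(s + 2)*(s - 3)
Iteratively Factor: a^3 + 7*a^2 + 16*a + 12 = (a + 2)*(a^2 + 5*a + 6) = (a + 2)^2*(a + 3)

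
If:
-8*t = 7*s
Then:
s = -8*t/7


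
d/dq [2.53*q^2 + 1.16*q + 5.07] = 5.06*q + 1.16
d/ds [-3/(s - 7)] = 3/(s - 7)^2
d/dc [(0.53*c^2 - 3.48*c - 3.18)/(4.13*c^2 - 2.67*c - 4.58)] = (12.9573*c^2 + 21.412*c + 7.4478)/(17.0569*c^4 - 22.0542*c^3 - 30.7019*c^2 + 24.4572*c + 20.9764)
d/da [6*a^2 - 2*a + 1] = 12*a - 2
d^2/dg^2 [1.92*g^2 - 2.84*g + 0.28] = 3.84000000000000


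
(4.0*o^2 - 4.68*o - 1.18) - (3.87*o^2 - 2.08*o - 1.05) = 0.13*o^2 - 2.6*o - 0.13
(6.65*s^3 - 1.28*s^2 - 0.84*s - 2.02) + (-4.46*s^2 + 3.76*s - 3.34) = 6.65*s^3 - 5.74*s^2 + 2.92*s - 5.36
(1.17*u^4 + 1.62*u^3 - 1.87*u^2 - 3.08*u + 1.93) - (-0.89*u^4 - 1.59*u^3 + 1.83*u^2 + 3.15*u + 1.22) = 2.06*u^4 + 3.21*u^3 - 3.7*u^2 - 6.23*u + 0.71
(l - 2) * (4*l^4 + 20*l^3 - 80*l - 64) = 4*l^5 + 12*l^4 - 40*l^3 - 80*l^2 + 96*l + 128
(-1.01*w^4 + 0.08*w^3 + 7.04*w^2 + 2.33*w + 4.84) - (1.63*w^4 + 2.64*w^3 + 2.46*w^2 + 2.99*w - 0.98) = -2.64*w^4 - 2.56*w^3 + 4.58*w^2 - 0.66*w + 5.82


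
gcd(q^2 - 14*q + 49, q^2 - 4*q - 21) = q - 7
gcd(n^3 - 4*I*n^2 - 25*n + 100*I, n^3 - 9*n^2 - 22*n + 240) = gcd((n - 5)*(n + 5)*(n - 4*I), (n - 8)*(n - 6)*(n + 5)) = n + 5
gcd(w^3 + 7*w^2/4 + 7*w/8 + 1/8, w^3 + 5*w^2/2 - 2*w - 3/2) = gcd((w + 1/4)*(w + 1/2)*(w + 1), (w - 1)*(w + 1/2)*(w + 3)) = w + 1/2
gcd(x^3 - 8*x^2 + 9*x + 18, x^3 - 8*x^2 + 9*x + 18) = x^3 - 8*x^2 + 9*x + 18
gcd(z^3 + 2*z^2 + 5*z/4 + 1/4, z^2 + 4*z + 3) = z + 1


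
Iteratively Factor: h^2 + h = (h + 1)*(h)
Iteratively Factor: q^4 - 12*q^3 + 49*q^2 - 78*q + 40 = (q - 4)*(q^3 - 8*q^2 + 17*q - 10) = (q - 4)*(q - 2)*(q^2 - 6*q + 5) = (q - 5)*(q - 4)*(q - 2)*(q - 1)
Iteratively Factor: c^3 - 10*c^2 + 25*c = (c - 5)*(c^2 - 5*c) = c*(c - 5)*(c - 5)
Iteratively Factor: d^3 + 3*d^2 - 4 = (d - 1)*(d^2 + 4*d + 4) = (d - 1)*(d + 2)*(d + 2)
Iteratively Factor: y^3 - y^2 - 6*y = (y + 2)*(y^2 - 3*y) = y*(y + 2)*(y - 3)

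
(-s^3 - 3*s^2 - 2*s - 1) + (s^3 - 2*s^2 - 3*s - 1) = -5*s^2 - 5*s - 2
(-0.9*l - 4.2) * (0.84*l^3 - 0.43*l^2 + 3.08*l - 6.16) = -0.756*l^4 - 3.141*l^3 - 0.966*l^2 - 7.392*l + 25.872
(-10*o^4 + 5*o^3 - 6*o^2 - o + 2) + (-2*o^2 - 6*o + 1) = -10*o^4 + 5*o^3 - 8*o^2 - 7*o + 3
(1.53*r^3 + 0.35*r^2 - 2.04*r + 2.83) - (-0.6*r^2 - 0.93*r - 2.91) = 1.53*r^3 + 0.95*r^2 - 1.11*r + 5.74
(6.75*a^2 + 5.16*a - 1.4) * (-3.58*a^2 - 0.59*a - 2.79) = -24.165*a^4 - 22.4553*a^3 - 16.8649*a^2 - 13.5704*a + 3.906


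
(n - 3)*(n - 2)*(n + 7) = n^3 + 2*n^2 - 29*n + 42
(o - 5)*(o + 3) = o^2 - 2*o - 15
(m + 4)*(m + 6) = m^2 + 10*m + 24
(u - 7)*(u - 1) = u^2 - 8*u + 7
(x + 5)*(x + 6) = x^2 + 11*x + 30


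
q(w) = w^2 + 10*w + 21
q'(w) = 2*w + 10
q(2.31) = 49.44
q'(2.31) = 14.62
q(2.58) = 53.46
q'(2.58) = 15.16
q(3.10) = 61.61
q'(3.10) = 16.20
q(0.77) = 29.29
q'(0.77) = 11.54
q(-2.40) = 2.76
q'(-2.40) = 5.20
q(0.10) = 22.01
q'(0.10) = 10.20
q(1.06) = 32.72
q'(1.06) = 12.12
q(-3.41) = -1.47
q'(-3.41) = 3.18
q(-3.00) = 0.00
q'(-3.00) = 4.00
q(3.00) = 60.00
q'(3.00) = 16.00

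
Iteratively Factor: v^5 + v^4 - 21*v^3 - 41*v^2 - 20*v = (v - 5)*(v^4 + 6*v^3 + 9*v^2 + 4*v) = (v - 5)*(v + 1)*(v^3 + 5*v^2 + 4*v) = v*(v - 5)*(v + 1)*(v^2 + 5*v + 4) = v*(v - 5)*(v + 1)^2*(v + 4)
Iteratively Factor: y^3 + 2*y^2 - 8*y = (y + 4)*(y^2 - 2*y) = y*(y + 4)*(y - 2)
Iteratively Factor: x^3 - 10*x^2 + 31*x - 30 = (x - 2)*(x^2 - 8*x + 15) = (x - 3)*(x - 2)*(x - 5)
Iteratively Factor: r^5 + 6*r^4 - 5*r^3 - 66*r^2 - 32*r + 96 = (r - 1)*(r^4 + 7*r^3 + 2*r^2 - 64*r - 96) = (r - 1)*(r + 4)*(r^3 + 3*r^2 - 10*r - 24) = (r - 1)*(r + 4)^2*(r^2 - r - 6) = (r - 1)*(r + 2)*(r + 4)^2*(r - 3)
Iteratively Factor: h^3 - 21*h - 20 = (h + 1)*(h^2 - h - 20) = (h + 1)*(h + 4)*(h - 5)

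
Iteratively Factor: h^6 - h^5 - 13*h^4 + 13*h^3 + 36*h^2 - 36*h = (h - 2)*(h^5 + h^4 - 11*h^3 - 9*h^2 + 18*h) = (h - 2)*(h + 3)*(h^4 - 2*h^3 - 5*h^2 + 6*h) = (h - 2)*(h + 2)*(h + 3)*(h^3 - 4*h^2 + 3*h) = (h - 2)*(h - 1)*(h + 2)*(h + 3)*(h^2 - 3*h) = (h - 3)*(h - 2)*(h - 1)*(h + 2)*(h + 3)*(h)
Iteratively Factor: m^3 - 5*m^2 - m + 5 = (m + 1)*(m^2 - 6*m + 5) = (m - 5)*(m + 1)*(m - 1)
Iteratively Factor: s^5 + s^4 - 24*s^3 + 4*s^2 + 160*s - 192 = (s - 2)*(s^4 + 3*s^3 - 18*s^2 - 32*s + 96) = (s - 2)^2*(s^3 + 5*s^2 - 8*s - 48) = (s - 3)*(s - 2)^2*(s^2 + 8*s + 16) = (s - 3)*(s - 2)^2*(s + 4)*(s + 4)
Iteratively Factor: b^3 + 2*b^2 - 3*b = (b)*(b^2 + 2*b - 3) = b*(b + 3)*(b - 1)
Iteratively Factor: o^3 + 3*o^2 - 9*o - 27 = (o + 3)*(o^2 - 9) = (o - 3)*(o + 3)*(o + 3)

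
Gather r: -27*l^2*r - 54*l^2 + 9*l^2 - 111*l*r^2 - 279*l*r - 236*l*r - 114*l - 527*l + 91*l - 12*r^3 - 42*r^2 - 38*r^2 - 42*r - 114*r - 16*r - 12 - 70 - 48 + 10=-45*l^2 - 550*l - 12*r^3 + r^2*(-111*l - 80) + r*(-27*l^2 - 515*l - 172) - 120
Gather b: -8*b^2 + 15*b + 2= -8*b^2 + 15*b + 2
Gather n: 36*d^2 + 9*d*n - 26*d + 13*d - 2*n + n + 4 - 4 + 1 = 36*d^2 - 13*d + n*(9*d - 1) + 1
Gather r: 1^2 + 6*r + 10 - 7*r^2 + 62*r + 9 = -7*r^2 + 68*r + 20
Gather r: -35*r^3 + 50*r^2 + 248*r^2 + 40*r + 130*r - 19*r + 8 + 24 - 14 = -35*r^3 + 298*r^2 + 151*r + 18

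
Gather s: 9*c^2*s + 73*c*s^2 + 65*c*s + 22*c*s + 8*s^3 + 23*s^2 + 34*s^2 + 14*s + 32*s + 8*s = 8*s^3 + s^2*(73*c + 57) + s*(9*c^2 + 87*c + 54)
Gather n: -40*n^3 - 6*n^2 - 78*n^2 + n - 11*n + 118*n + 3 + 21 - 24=-40*n^3 - 84*n^2 + 108*n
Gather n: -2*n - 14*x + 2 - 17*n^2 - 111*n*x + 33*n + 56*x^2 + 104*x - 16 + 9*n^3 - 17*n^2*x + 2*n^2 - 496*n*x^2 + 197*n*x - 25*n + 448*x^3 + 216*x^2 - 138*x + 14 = 9*n^3 + n^2*(-17*x - 15) + n*(-496*x^2 + 86*x + 6) + 448*x^3 + 272*x^2 - 48*x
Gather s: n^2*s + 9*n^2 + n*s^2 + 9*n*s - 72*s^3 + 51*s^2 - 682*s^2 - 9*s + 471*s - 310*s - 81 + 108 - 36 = 9*n^2 - 72*s^3 + s^2*(n - 631) + s*(n^2 + 9*n + 152) - 9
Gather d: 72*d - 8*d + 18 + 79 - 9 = 64*d + 88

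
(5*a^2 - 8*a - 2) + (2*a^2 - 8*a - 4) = 7*a^2 - 16*a - 6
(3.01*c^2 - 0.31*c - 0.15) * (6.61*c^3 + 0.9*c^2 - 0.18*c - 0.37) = 19.8961*c^5 + 0.6599*c^4 - 1.8123*c^3 - 1.1929*c^2 + 0.1417*c + 0.0555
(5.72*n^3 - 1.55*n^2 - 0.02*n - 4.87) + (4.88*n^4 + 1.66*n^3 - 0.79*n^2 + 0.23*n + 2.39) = 4.88*n^4 + 7.38*n^3 - 2.34*n^2 + 0.21*n - 2.48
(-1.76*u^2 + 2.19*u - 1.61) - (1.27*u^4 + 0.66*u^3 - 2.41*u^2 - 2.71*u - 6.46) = -1.27*u^4 - 0.66*u^3 + 0.65*u^2 + 4.9*u + 4.85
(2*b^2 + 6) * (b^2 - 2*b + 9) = 2*b^4 - 4*b^3 + 24*b^2 - 12*b + 54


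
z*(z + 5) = z^2 + 5*z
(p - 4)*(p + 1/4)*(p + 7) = p^3 + 13*p^2/4 - 109*p/4 - 7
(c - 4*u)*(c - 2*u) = c^2 - 6*c*u + 8*u^2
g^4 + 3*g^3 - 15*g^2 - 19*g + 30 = (g - 3)*(g - 1)*(g + 2)*(g + 5)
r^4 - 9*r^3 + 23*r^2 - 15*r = r*(r - 5)*(r - 3)*(r - 1)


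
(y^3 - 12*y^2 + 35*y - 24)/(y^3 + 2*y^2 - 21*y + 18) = (y - 8)/(y + 6)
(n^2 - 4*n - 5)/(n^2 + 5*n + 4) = (n - 5)/(n + 4)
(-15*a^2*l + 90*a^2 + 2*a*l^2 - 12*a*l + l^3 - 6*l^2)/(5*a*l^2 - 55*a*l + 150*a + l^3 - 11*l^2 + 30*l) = (-3*a + l)/(l - 5)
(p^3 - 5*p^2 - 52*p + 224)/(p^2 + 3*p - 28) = p - 8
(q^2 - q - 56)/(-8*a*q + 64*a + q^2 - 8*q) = (q + 7)/(-8*a + q)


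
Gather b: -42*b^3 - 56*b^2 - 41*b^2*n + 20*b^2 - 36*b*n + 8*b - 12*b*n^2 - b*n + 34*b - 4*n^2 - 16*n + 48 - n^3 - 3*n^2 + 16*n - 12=-42*b^3 + b^2*(-41*n - 36) + b*(-12*n^2 - 37*n + 42) - n^3 - 7*n^2 + 36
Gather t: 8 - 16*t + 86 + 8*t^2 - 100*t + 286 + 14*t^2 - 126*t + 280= 22*t^2 - 242*t + 660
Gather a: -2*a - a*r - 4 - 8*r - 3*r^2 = a*(-r - 2) - 3*r^2 - 8*r - 4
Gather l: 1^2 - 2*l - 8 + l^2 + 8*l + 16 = l^2 + 6*l + 9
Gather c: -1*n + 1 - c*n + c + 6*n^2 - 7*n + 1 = c*(1 - n) + 6*n^2 - 8*n + 2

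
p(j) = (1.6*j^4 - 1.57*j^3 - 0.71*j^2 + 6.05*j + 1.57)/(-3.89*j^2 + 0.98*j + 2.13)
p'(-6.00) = 5.27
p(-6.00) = -16.36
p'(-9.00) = 7.72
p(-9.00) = -35.84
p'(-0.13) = 2.76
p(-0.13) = 0.40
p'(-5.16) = 4.59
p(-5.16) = -12.22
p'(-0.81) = 10.61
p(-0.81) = 1.87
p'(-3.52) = 3.29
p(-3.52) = -5.77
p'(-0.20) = 3.15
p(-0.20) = 0.19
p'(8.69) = -6.83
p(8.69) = -28.59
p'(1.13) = 16.05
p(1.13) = -4.53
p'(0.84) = 795.09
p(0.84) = 28.87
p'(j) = (7.78*j - 0.98)*(1.6*j^4 - 1.57*j^3 - 0.71*j^2 + 6.05*j + 1.57)/(-3.89*j^2 + 0.98*j + 2.13)^2 + (6.4*j^3 - 4.71*j^2 - 1.42*j + 6.05)/(-3.89*j^2 + 0.98*j + 2.13) = (-12.448*j^5 + 10.8113*j^4 + 10.5548*j^3 + 12.8064*j^2 + 9.19*j + 11.3479)/(15.1321*j^4 - 7.6244*j^3 - 15.611*j^2 + 4.1748*j + 4.5369)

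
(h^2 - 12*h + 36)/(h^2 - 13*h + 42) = (h - 6)/(h - 7)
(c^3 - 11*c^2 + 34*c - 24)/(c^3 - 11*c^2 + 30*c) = (c^2 - 5*c + 4)/(c*(c - 5))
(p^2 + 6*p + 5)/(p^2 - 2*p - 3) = (p + 5)/(p - 3)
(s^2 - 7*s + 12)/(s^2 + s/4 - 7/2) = 4*(s^2 - 7*s + 12)/(4*s^2 + s - 14)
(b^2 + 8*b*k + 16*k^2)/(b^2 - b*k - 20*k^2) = (b + 4*k)/(b - 5*k)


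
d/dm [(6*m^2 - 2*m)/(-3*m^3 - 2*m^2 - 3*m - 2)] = 2*(9*m^4 - 6*m^3 - 11*m^2 - 12*m + 2)/(9*m^6 + 12*m^5 + 22*m^4 + 24*m^3 + 17*m^2 + 12*m + 4)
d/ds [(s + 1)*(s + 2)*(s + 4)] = 3*s^2 + 14*s + 14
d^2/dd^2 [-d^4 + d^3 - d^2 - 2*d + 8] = -12*d^2 + 6*d - 2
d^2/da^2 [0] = 0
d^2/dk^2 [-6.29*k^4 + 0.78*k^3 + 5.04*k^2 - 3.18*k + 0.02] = -75.48*k^2 + 4.68*k + 10.08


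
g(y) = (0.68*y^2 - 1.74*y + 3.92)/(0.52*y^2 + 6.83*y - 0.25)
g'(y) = (-1.04*y - 6.83)*(0.68*y^2 - 1.74*y + 3.92)/(0.52*y^2 + 6.83*y - 0.25)^2 + (1.36*y - 1.74)/(0.52*y^2 + 6.83*y - 0.25)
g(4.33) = 0.23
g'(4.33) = 0.04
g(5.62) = 0.29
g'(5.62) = 0.04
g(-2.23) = -0.87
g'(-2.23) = 0.07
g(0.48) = 1.03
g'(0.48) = -2.74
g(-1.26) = -0.90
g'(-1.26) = -0.19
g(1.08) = 0.37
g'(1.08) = -0.41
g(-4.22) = -1.18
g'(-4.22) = 0.23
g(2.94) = 0.19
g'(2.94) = 0.01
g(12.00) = 0.52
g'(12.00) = 0.03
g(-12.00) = -16.74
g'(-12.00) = 15.37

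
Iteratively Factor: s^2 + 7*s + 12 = (s + 3)*(s + 4)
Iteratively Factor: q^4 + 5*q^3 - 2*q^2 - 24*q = (q + 4)*(q^3 + q^2 - 6*q) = (q + 3)*(q + 4)*(q^2 - 2*q) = q*(q + 3)*(q + 4)*(q - 2)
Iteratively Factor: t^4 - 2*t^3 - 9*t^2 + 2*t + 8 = (t - 1)*(t^3 - t^2 - 10*t - 8) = (t - 4)*(t - 1)*(t^2 + 3*t + 2) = (t - 4)*(t - 1)*(t + 2)*(t + 1)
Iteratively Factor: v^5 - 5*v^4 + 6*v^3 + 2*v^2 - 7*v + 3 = (v - 1)*(v^4 - 4*v^3 + 2*v^2 + 4*v - 3) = (v - 1)^2*(v^3 - 3*v^2 - v + 3) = (v - 1)^3*(v^2 - 2*v - 3) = (v - 3)*(v - 1)^3*(v + 1)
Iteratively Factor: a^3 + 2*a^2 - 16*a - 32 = (a - 4)*(a^2 + 6*a + 8) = (a - 4)*(a + 2)*(a + 4)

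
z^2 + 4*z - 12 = (z - 2)*(z + 6)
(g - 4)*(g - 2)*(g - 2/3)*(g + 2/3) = g^4 - 6*g^3 + 68*g^2/9 + 8*g/3 - 32/9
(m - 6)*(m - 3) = m^2 - 9*m + 18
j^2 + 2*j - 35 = (j - 5)*(j + 7)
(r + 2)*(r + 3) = r^2 + 5*r + 6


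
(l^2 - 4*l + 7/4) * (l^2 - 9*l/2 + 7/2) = l^4 - 17*l^3/2 + 93*l^2/4 - 175*l/8 + 49/8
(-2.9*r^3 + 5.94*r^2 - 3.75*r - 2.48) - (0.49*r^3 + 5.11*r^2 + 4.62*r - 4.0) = -3.39*r^3 + 0.83*r^2 - 8.37*r + 1.52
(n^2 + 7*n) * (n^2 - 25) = n^4 + 7*n^3 - 25*n^2 - 175*n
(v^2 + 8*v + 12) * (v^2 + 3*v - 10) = v^4 + 11*v^3 + 26*v^2 - 44*v - 120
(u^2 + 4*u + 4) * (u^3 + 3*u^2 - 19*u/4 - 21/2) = u^5 + 7*u^4 + 45*u^3/4 - 35*u^2/2 - 61*u - 42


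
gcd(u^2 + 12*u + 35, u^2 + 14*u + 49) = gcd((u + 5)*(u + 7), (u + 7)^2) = u + 7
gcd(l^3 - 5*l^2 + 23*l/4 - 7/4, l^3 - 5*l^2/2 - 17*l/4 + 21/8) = l^2 - 4*l + 7/4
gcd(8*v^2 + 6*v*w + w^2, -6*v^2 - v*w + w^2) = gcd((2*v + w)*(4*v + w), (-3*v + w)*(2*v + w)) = 2*v + w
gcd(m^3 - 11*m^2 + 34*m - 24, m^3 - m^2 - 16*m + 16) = m^2 - 5*m + 4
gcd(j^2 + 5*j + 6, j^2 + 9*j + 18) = j + 3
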